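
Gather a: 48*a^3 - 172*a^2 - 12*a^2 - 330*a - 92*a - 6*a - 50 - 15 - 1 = 48*a^3 - 184*a^2 - 428*a - 66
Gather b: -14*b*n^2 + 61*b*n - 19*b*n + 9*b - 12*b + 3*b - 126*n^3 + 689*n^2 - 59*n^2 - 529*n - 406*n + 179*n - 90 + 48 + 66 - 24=b*(-14*n^2 + 42*n) - 126*n^3 + 630*n^2 - 756*n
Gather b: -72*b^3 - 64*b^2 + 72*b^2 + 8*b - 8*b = -72*b^3 + 8*b^2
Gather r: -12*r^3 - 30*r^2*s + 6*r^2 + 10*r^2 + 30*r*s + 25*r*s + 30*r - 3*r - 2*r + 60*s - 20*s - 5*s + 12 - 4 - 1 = -12*r^3 + r^2*(16 - 30*s) + r*(55*s + 25) + 35*s + 7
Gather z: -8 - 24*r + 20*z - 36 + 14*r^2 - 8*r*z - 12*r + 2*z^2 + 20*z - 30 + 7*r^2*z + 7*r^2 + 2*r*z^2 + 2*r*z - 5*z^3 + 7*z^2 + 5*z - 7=21*r^2 - 36*r - 5*z^3 + z^2*(2*r + 9) + z*(7*r^2 - 6*r + 45) - 81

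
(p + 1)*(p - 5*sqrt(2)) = p^2 - 5*sqrt(2)*p + p - 5*sqrt(2)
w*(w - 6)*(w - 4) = w^3 - 10*w^2 + 24*w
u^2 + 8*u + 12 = (u + 2)*(u + 6)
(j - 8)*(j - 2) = j^2 - 10*j + 16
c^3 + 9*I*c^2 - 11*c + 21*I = (c - I)*(c + 3*I)*(c + 7*I)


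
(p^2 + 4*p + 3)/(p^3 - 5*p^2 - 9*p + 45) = (p + 1)/(p^2 - 8*p + 15)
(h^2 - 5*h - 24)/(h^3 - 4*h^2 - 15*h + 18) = (h - 8)/(h^2 - 7*h + 6)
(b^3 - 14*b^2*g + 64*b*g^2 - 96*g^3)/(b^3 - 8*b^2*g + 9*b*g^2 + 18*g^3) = (b^2 - 8*b*g + 16*g^2)/(b^2 - 2*b*g - 3*g^2)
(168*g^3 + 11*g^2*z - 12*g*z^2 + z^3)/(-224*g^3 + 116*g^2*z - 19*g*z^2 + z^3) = (3*g + z)/(-4*g + z)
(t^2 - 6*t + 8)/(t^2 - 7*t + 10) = (t - 4)/(t - 5)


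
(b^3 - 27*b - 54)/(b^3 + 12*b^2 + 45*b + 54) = (b - 6)/(b + 6)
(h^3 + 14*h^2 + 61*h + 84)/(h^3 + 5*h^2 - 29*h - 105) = (h + 4)/(h - 5)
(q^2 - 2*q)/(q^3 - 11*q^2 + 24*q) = (q - 2)/(q^2 - 11*q + 24)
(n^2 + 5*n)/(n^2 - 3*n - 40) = n/(n - 8)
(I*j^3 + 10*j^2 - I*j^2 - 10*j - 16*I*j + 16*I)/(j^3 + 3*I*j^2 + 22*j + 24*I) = (I*j^3 + j^2*(10 - I) + j*(-10 - 16*I) + 16*I)/(j^3 + 3*I*j^2 + 22*j + 24*I)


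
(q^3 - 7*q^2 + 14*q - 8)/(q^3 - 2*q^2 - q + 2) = (q - 4)/(q + 1)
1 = 1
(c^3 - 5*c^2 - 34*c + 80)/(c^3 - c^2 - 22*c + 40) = (c - 8)/(c - 4)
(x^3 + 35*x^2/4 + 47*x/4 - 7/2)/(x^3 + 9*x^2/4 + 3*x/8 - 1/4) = 2*(x + 7)/(2*x + 1)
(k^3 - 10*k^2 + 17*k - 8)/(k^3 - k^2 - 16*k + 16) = (k^2 - 9*k + 8)/(k^2 - 16)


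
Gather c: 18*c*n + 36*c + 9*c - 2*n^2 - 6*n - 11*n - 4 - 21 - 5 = c*(18*n + 45) - 2*n^2 - 17*n - 30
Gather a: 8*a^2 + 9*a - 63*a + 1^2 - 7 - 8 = 8*a^2 - 54*a - 14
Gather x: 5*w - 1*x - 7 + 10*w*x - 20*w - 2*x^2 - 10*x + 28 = -15*w - 2*x^2 + x*(10*w - 11) + 21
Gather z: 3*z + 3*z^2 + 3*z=3*z^2 + 6*z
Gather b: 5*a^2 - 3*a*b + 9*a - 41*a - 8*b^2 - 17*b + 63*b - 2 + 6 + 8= 5*a^2 - 32*a - 8*b^2 + b*(46 - 3*a) + 12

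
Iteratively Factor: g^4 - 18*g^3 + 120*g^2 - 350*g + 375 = (g - 3)*(g^3 - 15*g^2 + 75*g - 125) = (g - 5)*(g - 3)*(g^2 - 10*g + 25) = (g - 5)^2*(g - 3)*(g - 5)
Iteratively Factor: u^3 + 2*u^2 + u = (u + 1)*(u^2 + u) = (u + 1)^2*(u)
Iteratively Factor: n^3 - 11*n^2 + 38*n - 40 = (n - 5)*(n^2 - 6*n + 8) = (n - 5)*(n - 2)*(n - 4)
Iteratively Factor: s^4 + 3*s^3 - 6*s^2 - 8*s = (s + 1)*(s^3 + 2*s^2 - 8*s) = (s - 2)*(s + 1)*(s^2 + 4*s) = s*(s - 2)*(s + 1)*(s + 4)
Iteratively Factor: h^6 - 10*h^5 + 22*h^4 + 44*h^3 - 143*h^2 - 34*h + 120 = (h - 3)*(h^5 - 7*h^4 + h^3 + 47*h^2 - 2*h - 40) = (h - 3)*(h + 2)*(h^4 - 9*h^3 + 19*h^2 + 9*h - 20) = (h - 3)*(h - 1)*(h + 2)*(h^3 - 8*h^2 + 11*h + 20) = (h - 3)*(h - 1)*(h + 1)*(h + 2)*(h^2 - 9*h + 20) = (h - 5)*(h - 3)*(h - 1)*(h + 1)*(h + 2)*(h - 4)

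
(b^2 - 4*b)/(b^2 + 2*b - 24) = b/(b + 6)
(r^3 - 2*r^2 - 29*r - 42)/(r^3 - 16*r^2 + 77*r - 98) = (r^2 + 5*r + 6)/(r^2 - 9*r + 14)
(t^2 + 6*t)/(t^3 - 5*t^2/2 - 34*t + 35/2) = 2*t*(t + 6)/(2*t^3 - 5*t^2 - 68*t + 35)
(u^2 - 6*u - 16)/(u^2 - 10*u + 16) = (u + 2)/(u - 2)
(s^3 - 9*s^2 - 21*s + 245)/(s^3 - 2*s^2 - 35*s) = (s - 7)/s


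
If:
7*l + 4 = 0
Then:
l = -4/7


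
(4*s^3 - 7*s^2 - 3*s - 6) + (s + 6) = 4*s^3 - 7*s^2 - 2*s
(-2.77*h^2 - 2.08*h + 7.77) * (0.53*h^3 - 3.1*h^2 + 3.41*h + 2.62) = -1.4681*h^5 + 7.4846*h^4 + 1.1204*h^3 - 38.4372*h^2 + 21.0461*h + 20.3574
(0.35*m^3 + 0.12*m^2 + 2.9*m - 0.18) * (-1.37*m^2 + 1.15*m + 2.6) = -0.4795*m^5 + 0.2381*m^4 - 2.925*m^3 + 3.8936*m^2 + 7.333*m - 0.468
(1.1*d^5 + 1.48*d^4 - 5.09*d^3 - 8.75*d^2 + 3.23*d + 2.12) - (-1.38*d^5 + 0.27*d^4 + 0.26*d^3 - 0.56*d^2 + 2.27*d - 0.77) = 2.48*d^5 + 1.21*d^4 - 5.35*d^3 - 8.19*d^2 + 0.96*d + 2.89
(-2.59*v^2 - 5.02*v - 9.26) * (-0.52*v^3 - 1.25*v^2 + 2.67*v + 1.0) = 1.3468*v^5 + 5.8479*v^4 + 4.1749*v^3 - 4.4184*v^2 - 29.7442*v - 9.26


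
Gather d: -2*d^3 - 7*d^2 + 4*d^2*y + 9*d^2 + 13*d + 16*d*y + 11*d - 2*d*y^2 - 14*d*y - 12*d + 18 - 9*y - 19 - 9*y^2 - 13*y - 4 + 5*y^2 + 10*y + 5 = -2*d^3 + d^2*(4*y + 2) + d*(-2*y^2 + 2*y + 12) - 4*y^2 - 12*y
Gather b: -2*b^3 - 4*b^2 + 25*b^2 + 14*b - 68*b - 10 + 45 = -2*b^3 + 21*b^2 - 54*b + 35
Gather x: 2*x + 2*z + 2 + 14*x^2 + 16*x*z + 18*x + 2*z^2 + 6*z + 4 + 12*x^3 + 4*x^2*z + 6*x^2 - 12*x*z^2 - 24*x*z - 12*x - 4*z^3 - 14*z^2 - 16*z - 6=12*x^3 + x^2*(4*z + 20) + x*(-12*z^2 - 8*z + 8) - 4*z^3 - 12*z^2 - 8*z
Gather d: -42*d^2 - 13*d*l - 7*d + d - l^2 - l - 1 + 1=-42*d^2 + d*(-13*l - 6) - l^2 - l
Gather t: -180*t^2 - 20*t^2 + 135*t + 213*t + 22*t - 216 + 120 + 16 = -200*t^2 + 370*t - 80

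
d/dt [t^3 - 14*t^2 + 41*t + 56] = 3*t^2 - 28*t + 41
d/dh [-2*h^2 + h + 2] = 1 - 4*h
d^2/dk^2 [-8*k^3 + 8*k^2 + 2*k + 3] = 16 - 48*k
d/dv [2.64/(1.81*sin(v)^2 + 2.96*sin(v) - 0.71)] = -(9.5568*sin(v) + 7.8144)*cos(v)/(1.81*sin(v)^2 + 2.96*sin(v) - 0.71)^2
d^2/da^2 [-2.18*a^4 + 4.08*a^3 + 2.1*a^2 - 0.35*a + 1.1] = -26.16*a^2 + 24.48*a + 4.2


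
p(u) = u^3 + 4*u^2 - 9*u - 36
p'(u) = 3*u^2 + 8*u - 9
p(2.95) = -2.07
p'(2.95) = 40.71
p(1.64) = -35.59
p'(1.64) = 12.19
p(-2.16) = -7.98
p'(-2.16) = -12.28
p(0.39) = -38.84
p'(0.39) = -5.42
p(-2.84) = -1.08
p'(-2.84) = -7.52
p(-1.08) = -22.87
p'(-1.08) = -14.14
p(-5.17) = -20.74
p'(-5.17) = 29.83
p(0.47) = -39.24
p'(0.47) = -4.58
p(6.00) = 270.00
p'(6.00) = 147.00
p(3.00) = 0.00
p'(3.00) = 42.00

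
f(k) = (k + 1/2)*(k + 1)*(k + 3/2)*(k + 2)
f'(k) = (k + 1/2)*(k + 1)*(k + 3/2) + (k + 1/2)*(k + 1)*(k + 2) + (k + 1/2)*(k + 3/2)*(k + 2) + (k + 1)*(k + 3/2)*(k + 2) = 4*k^3 + 15*k^2 + 35*k/2 + 25/4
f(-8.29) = 2425.41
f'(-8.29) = -1386.85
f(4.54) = 1102.95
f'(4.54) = 769.18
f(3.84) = 655.07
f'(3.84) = 521.13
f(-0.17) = 0.67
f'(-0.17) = 3.69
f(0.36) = 5.13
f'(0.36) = 14.68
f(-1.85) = -0.06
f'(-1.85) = -0.11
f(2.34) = 158.08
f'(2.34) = 180.59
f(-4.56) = 113.22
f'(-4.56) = -140.92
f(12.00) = 30712.50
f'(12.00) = 9288.25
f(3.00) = 315.00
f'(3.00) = 301.75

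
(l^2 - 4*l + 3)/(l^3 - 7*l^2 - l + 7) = (l - 3)/(l^2 - 6*l - 7)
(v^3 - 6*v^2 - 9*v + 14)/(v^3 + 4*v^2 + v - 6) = (v - 7)/(v + 3)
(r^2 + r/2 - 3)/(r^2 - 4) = (r - 3/2)/(r - 2)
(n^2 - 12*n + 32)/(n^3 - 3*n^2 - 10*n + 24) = (n - 8)/(n^2 + n - 6)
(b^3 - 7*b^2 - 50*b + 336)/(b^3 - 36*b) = (b^2 - b - 56)/(b*(b + 6))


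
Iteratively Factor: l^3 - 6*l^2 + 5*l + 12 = (l + 1)*(l^2 - 7*l + 12) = (l - 3)*(l + 1)*(l - 4)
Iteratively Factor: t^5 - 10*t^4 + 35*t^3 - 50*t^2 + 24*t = (t - 1)*(t^4 - 9*t^3 + 26*t^2 - 24*t) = (t - 4)*(t - 1)*(t^3 - 5*t^2 + 6*t) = (t - 4)*(t - 2)*(t - 1)*(t^2 - 3*t) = t*(t - 4)*(t - 2)*(t - 1)*(t - 3)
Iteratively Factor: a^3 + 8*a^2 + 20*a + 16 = (a + 2)*(a^2 + 6*a + 8) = (a + 2)^2*(a + 4)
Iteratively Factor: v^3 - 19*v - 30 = (v + 3)*(v^2 - 3*v - 10) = (v - 5)*(v + 3)*(v + 2)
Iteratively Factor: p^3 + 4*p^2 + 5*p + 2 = (p + 1)*(p^2 + 3*p + 2) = (p + 1)*(p + 2)*(p + 1)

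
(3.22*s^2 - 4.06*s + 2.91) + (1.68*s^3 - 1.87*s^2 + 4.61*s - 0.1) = 1.68*s^3 + 1.35*s^2 + 0.550000000000001*s + 2.81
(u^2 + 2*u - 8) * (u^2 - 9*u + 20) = u^4 - 7*u^3 - 6*u^2 + 112*u - 160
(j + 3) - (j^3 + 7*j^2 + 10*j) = -j^3 - 7*j^2 - 9*j + 3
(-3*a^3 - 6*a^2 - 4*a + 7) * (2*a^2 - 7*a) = -6*a^5 + 9*a^4 + 34*a^3 + 42*a^2 - 49*a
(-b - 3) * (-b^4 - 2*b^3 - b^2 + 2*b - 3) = b^5 + 5*b^4 + 7*b^3 + b^2 - 3*b + 9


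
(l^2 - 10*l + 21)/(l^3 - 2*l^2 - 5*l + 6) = (l - 7)/(l^2 + l - 2)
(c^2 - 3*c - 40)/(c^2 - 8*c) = (c + 5)/c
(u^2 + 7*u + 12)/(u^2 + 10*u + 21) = (u + 4)/(u + 7)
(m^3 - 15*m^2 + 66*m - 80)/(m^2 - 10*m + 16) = m - 5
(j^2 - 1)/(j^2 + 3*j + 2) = (j - 1)/(j + 2)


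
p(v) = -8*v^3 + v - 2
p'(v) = 1 - 24*v^2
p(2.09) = -72.94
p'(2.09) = -103.83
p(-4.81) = 883.47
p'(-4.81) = -554.27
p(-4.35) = 652.15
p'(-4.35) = -453.14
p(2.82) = -178.59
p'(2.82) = -189.86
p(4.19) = -586.29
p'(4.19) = -420.35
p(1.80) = -46.86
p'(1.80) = -76.76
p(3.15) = -248.90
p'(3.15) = -237.14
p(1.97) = -61.19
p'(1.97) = -92.14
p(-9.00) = 5821.00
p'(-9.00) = -1943.00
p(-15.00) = 26983.00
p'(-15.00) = -5399.00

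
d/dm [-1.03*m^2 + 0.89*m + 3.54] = 0.89 - 2.06*m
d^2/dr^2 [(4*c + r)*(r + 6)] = 2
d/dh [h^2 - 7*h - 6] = 2*h - 7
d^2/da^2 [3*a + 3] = 0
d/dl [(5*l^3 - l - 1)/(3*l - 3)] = (10*l^3 - 15*l^2 + 2)/(3*(l^2 - 2*l + 1))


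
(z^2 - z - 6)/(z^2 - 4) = (z - 3)/(z - 2)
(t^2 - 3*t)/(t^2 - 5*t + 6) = t/(t - 2)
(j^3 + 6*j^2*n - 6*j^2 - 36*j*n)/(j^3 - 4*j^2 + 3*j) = (j^2 + 6*j*n - 6*j - 36*n)/(j^2 - 4*j + 3)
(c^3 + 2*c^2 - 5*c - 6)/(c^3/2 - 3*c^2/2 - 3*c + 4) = 2*(c^3 + 2*c^2 - 5*c - 6)/(c^3 - 3*c^2 - 6*c + 8)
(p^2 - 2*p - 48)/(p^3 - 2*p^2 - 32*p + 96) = (p - 8)/(p^2 - 8*p + 16)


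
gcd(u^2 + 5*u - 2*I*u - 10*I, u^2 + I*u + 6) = u - 2*I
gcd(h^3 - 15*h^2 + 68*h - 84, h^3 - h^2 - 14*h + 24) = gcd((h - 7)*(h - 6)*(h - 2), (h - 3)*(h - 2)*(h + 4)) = h - 2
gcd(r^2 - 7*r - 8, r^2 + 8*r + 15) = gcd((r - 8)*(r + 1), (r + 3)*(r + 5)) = 1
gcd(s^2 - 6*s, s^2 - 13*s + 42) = s - 6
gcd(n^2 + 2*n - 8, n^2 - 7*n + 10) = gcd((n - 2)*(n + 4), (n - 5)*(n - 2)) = n - 2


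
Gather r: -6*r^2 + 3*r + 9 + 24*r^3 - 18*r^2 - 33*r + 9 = 24*r^3 - 24*r^2 - 30*r + 18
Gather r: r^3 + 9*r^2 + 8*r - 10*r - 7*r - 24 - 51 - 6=r^3 + 9*r^2 - 9*r - 81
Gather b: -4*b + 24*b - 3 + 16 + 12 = 20*b + 25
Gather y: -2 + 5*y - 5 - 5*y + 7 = 0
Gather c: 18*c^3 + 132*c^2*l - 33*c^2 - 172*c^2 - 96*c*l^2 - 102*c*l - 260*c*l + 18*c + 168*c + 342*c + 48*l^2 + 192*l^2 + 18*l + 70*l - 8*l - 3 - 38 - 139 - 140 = 18*c^3 + c^2*(132*l - 205) + c*(-96*l^2 - 362*l + 528) + 240*l^2 + 80*l - 320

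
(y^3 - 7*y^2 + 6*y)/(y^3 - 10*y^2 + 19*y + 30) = y*(y - 1)/(y^2 - 4*y - 5)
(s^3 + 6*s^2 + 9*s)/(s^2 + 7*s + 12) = s*(s + 3)/(s + 4)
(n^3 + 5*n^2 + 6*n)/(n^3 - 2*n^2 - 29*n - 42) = n/(n - 7)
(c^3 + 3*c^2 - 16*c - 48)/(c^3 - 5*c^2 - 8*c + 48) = (c + 4)/(c - 4)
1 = 1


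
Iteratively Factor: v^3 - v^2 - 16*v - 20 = (v + 2)*(v^2 - 3*v - 10) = (v + 2)^2*(v - 5)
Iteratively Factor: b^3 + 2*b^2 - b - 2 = (b + 1)*(b^2 + b - 2) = (b + 1)*(b + 2)*(b - 1)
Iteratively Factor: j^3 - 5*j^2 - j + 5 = (j - 1)*(j^2 - 4*j - 5) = (j - 1)*(j + 1)*(j - 5)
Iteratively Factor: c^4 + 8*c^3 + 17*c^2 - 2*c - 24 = (c + 3)*(c^3 + 5*c^2 + 2*c - 8) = (c + 3)*(c + 4)*(c^2 + c - 2) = (c + 2)*(c + 3)*(c + 4)*(c - 1)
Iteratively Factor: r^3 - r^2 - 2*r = (r)*(r^2 - r - 2) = r*(r + 1)*(r - 2)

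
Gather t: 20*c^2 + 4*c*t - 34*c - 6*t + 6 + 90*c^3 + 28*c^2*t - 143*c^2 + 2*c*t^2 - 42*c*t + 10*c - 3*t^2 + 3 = 90*c^3 - 123*c^2 - 24*c + t^2*(2*c - 3) + t*(28*c^2 - 38*c - 6) + 9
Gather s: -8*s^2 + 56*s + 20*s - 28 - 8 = -8*s^2 + 76*s - 36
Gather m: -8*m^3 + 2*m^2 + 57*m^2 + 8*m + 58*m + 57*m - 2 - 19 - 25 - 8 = -8*m^3 + 59*m^2 + 123*m - 54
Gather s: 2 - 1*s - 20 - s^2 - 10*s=-s^2 - 11*s - 18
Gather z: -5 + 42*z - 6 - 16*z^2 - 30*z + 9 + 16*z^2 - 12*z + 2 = 0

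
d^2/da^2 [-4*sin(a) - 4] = 4*sin(a)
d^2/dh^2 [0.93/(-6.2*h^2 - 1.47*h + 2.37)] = (71.4984*h^2 + 16.95204*h - 0.93*(12.4*h + 1.47)*(24.8*h + 2.94) - 27.33084)/(6.2*h^2 + 1.47*h - 2.37)^3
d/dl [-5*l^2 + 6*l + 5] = 6 - 10*l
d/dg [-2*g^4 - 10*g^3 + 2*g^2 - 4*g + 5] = -8*g^3 - 30*g^2 + 4*g - 4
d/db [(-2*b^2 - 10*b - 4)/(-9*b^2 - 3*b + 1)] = 2*(-42*b^2 - 38*b - 11)/(81*b^4 + 54*b^3 - 9*b^2 - 6*b + 1)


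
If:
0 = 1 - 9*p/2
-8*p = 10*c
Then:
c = -8/45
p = 2/9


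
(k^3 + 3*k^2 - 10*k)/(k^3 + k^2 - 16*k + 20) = k/(k - 2)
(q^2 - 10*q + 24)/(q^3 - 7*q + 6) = (q^2 - 10*q + 24)/(q^3 - 7*q + 6)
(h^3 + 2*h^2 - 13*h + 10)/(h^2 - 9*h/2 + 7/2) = 2*(h^2 + 3*h - 10)/(2*h - 7)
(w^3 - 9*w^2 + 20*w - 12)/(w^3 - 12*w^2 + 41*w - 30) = (w - 2)/(w - 5)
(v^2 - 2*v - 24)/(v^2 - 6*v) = (v + 4)/v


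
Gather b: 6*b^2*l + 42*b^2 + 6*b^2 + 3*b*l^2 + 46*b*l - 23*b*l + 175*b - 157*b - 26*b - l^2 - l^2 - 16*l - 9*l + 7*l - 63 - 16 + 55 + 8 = b^2*(6*l + 48) + b*(3*l^2 + 23*l - 8) - 2*l^2 - 18*l - 16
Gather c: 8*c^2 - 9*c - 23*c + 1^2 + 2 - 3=8*c^2 - 32*c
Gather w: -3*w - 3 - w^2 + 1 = -w^2 - 3*w - 2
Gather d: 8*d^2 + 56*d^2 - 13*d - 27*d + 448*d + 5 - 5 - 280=64*d^2 + 408*d - 280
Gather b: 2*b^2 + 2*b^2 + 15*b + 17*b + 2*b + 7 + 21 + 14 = 4*b^2 + 34*b + 42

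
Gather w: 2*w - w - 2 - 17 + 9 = w - 10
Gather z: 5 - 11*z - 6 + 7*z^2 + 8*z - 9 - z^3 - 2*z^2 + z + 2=-z^3 + 5*z^2 - 2*z - 8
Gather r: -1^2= -1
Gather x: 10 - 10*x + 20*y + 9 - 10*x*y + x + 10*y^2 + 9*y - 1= x*(-10*y - 9) + 10*y^2 + 29*y + 18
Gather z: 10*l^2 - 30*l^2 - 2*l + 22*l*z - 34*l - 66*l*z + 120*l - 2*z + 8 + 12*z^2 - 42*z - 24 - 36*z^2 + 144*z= -20*l^2 + 84*l - 24*z^2 + z*(100 - 44*l) - 16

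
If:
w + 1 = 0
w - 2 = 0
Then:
No Solution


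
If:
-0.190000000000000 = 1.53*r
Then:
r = -0.12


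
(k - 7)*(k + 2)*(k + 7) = k^3 + 2*k^2 - 49*k - 98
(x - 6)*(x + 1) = x^2 - 5*x - 6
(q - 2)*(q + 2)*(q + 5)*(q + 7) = q^4 + 12*q^3 + 31*q^2 - 48*q - 140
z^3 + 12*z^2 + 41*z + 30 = (z + 1)*(z + 5)*(z + 6)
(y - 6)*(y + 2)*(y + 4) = y^3 - 28*y - 48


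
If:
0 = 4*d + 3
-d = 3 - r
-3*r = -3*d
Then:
No Solution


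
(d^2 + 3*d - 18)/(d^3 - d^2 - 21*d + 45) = (d + 6)/(d^2 + 2*d - 15)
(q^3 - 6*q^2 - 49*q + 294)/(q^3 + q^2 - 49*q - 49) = (q - 6)/(q + 1)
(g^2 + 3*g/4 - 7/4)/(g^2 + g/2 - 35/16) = 4*(g - 1)/(4*g - 5)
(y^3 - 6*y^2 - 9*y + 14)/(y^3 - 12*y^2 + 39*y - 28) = (y + 2)/(y - 4)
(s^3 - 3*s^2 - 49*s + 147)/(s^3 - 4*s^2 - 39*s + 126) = (s + 7)/(s + 6)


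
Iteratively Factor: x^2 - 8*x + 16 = (x - 4)*(x - 4)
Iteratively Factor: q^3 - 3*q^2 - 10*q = (q)*(q^2 - 3*q - 10) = q*(q + 2)*(q - 5)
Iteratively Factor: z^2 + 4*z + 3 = (z + 3)*(z + 1)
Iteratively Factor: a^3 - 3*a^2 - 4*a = (a - 4)*(a^2 + a) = (a - 4)*(a + 1)*(a)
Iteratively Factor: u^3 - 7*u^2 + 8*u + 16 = (u - 4)*(u^2 - 3*u - 4) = (u - 4)*(u + 1)*(u - 4)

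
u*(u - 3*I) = u^2 - 3*I*u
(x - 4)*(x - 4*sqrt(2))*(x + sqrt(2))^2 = x^4 - 4*x^3 - 2*sqrt(2)*x^3 - 14*x^2 + 8*sqrt(2)*x^2 - 8*sqrt(2)*x + 56*x + 32*sqrt(2)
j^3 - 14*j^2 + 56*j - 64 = (j - 8)*(j - 4)*(j - 2)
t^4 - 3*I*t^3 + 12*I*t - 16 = (t - 2)*(t + 2)*(t - 4*I)*(t + I)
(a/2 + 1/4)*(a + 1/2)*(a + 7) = a^3/2 + 4*a^2 + 29*a/8 + 7/8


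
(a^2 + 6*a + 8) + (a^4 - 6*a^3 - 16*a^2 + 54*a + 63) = a^4 - 6*a^3 - 15*a^2 + 60*a + 71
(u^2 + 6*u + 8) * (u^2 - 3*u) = u^4 + 3*u^3 - 10*u^2 - 24*u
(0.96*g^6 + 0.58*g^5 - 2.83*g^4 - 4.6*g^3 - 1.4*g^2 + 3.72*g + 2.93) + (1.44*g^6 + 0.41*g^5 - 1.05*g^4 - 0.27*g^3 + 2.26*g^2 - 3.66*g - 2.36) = 2.4*g^6 + 0.99*g^5 - 3.88*g^4 - 4.87*g^3 + 0.86*g^2 + 0.0600000000000001*g + 0.57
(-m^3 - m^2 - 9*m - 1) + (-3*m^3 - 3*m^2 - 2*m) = -4*m^3 - 4*m^2 - 11*m - 1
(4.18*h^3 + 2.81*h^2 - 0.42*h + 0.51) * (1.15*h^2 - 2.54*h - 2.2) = 4.807*h^5 - 7.3857*h^4 - 16.8164*h^3 - 4.5287*h^2 - 0.3714*h - 1.122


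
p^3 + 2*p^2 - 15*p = p*(p - 3)*(p + 5)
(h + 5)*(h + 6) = h^2 + 11*h + 30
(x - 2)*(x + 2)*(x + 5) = x^3 + 5*x^2 - 4*x - 20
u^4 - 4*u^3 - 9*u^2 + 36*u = u*(u - 4)*(u - 3)*(u + 3)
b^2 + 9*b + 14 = (b + 2)*(b + 7)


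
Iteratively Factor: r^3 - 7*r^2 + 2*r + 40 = (r - 4)*(r^2 - 3*r - 10) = (r - 5)*(r - 4)*(r + 2)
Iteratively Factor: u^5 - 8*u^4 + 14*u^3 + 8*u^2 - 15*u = (u - 5)*(u^4 - 3*u^3 - u^2 + 3*u) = (u - 5)*(u - 3)*(u^3 - u) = u*(u - 5)*(u - 3)*(u^2 - 1) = u*(u - 5)*(u - 3)*(u - 1)*(u + 1)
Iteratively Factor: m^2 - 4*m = (m - 4)*(m)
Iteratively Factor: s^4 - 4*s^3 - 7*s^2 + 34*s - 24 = (s - 1)*(s^3 - 3*s^2 - 10*s + 24) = (s - 1)*(s + 3)*(s^2 - 6*s + 8) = (s - 2)*(s - 1)*(s + 3)*(s - 4)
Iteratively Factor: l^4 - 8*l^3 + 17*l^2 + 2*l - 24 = (l - 2)*(l^3 - 6*l^2 + 5*l + 12) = (l - 2)*(l + 1)*(l^2 - 7*l + 12) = (l - 3)*(l - 2)*(l + 1)*(l - 4)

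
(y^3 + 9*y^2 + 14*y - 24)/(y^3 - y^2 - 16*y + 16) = (y + 6)/(y - 4)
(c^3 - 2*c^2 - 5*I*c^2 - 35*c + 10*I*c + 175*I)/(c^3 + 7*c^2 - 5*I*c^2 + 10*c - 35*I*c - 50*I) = (c - 7)/(c + 2)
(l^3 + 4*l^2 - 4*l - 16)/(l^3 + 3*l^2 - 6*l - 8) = (l + 2)/(l + 1)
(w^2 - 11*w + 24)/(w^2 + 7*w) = (w^2 - 11*w + 24)/(w*(w + 7))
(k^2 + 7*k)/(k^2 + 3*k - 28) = k/(k - 4)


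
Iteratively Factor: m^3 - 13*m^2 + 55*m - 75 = (m - 5)*(m^2 - 8*m + 15) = (m - 5)*(m - 3)*(m - 5)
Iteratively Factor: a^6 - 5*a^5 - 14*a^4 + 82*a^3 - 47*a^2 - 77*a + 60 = (a - 5)*(a^5 - 14*a^3 + 12*a^2 + 13*a - 12) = (a - 5)*(a - 1)*(a^4 + a^3 - 13*a^2 - a + 12) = (a - 5)*(a - 1)^2*(a^3 + 2*a^2 - 11*a - 12) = (a - 5)*(a - 1)^2*(a + 4)*(a^2 - 2*a - 3) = (a - 5)*(a - 3)*(a - 1)^2*(a + 4)*(a + 1)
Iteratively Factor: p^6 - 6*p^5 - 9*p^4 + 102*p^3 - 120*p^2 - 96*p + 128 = (p - 4)*(p^5 - 2*p^4 - 17*p^3 + 34*p^2 + 16*p - 32) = (p - 4)*(p + 4)*(p^4 - 6*p^3 + 7*p^2 + 6*p - 8) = (p - 4)*(p - 2)*(p + 4)*(p^3 - 4*p^2 - p + 4) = (p - 4)^2*(p - 2)*(p + 4)*(p^2 - 1) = (p - 4)^2*(p - 2)*(p + 1)*(p + 4)*(p - 1)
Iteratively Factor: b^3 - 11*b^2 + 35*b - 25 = (b - 5)*(b^2 - 6*b + 5) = (b - 5)^2*(b - 1)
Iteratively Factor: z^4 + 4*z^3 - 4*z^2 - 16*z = (z - 2)*(z^3 + 6*z^2 + 8*z) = (z - 2)*(z + 4)*(z^2 + 2*z) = z*(z - 2)*(z + 4)*(z + 2)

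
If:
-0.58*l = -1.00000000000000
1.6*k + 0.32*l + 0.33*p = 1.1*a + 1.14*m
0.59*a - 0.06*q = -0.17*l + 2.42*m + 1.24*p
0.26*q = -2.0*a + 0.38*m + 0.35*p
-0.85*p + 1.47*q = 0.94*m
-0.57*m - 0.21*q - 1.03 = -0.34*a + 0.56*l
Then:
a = 0.39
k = -4.68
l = 1.72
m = -4.07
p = 8.26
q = 2.17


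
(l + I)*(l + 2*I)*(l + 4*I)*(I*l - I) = I*l^4 - 7*l^3 - I*l^3 + 7*l^2 - 14*I*l^2 + 8*l + 14*I*l - 8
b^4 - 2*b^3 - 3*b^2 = b^2*(b - 3)*(b + 1)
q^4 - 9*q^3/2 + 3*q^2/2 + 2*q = q*(q - 4)*(q - 1)*(q + 1/2)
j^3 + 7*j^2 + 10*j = j*(j + 2)*(j + 5)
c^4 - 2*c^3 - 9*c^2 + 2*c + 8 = (c - 4)*(c - 1)*(c + 1)*(c + 2)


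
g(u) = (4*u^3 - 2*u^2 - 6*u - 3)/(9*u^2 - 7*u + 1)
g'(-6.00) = 0.46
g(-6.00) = -2.46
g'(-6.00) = 0.46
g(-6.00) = -2.46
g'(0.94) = 12.84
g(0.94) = -2.99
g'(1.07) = 6.65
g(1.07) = -1.79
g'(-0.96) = 0.31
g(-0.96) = -0.16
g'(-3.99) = 0.46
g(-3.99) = -1.54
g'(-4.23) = 0.46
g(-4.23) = -1.65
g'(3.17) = 0.58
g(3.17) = 1.23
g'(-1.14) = 0.38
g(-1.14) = -0.23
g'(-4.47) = 0.46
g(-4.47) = -1.76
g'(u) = (7 - 18*u)*(4*u^3 - 2*u^2 - 6*u - 3)/(9*u^2 - 7*u + 1)^2 + (12*u^2 - 4*u - 6)/(9*u^2 - 7*u + 1) = (36*u^4 - 56*u^3 + 80*u^2 + 50*u - 27)/(81*u^4 - 126*u^3 + 67*u^2 - 14*u + 1)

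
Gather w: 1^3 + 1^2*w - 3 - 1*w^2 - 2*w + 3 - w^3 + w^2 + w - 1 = -w^3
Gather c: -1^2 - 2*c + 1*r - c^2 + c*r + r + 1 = -c^2 + c*(r - 2) + 2*r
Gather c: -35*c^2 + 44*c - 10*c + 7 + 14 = -35*c^2 + 34*c + 21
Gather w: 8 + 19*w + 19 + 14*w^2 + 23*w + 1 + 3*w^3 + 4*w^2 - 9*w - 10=3*w^3 + 18*w^2 + 33*w + 18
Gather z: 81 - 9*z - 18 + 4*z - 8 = 55 - 5*z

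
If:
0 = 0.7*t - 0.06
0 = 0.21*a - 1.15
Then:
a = 5.48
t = 0.09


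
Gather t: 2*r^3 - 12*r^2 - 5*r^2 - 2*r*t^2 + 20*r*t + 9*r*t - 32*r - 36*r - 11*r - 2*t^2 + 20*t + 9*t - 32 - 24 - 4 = 2*r^3 - 17*r^2 - 79*r + t^2*(-2*r - 2) + t*(29*r + 29) - 60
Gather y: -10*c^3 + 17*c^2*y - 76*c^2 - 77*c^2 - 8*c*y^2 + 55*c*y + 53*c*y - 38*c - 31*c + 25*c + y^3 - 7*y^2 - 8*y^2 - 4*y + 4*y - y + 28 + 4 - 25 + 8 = -10*c^3 - 153*c^2 - 44*c + y^3 + y^2*(-8*c - 15) + y*(17*c^2 + 108*c - 1) + 15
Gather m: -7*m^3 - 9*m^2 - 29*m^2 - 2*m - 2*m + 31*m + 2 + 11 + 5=-7*m^3 - 38*m^2 + 27*m + 18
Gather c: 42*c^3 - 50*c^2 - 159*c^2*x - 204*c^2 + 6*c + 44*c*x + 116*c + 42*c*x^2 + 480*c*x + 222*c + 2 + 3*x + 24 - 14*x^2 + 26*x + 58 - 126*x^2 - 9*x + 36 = 42*c^3 + c^2*(-159*x - 254) + c*(42*x^2 + 524*x + 344) - 140*x^2 + 20*x + 120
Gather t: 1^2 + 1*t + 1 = t + 2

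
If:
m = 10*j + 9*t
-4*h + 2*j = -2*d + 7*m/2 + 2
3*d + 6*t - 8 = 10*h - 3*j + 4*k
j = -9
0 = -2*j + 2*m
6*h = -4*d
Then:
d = -69/28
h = 23/14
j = -9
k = -135/112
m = -9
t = 9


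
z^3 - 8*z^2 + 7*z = z*(z - 7)*(z - 1)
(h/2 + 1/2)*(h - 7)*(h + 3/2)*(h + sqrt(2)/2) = h^4/2 - 9*h^3/4 + sqrt(2)*h^3/4 - 8*h^2 - 9*sqrt(2)*h^2/8 - 4*sqrt(2)*h - 21*h/4 - 21*sqrt(2)/8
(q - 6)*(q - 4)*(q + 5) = q^3 - 5*q^2 - 26*q + 120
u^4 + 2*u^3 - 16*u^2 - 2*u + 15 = (u - 3)*(u - 1)*(u + 1)*(u + 5)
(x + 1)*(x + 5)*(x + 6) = x^3 + 12*x^2 + 41*x + 30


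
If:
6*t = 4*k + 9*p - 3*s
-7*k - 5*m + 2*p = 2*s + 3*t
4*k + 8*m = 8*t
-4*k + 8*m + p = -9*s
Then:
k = -228*t/277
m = 391*t/277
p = 263*t/554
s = -927*t/554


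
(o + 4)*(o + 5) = o^2 + 9*o + 20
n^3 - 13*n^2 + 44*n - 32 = (n - 8)*(n - 4)*(n - 1)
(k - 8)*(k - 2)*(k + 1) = k^3 - 9*k^2 + 6*k + 16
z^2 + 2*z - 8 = (z - 2)*(z + 4)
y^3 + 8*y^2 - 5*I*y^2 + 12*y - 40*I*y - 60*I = (y + 2)*(y + 6)*(y - 5*I)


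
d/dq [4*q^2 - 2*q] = 8*q - 2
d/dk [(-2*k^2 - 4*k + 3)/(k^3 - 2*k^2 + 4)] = (k*(3*k - 4)*(2*k^2 + 4*k - 3) - 4*(k + 1)*(k^3 - 2*k^2 + 4))/(k^3 - 2*k^2 + 4)^2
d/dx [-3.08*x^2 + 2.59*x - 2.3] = 2.59 - 6.16*x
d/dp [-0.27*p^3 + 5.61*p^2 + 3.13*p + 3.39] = -0.81*p^2 + 11.22*p + 3.13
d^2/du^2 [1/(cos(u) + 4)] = (sin(u)^2 + 4*cos(u) + 1)/(cos(u) + 4)^3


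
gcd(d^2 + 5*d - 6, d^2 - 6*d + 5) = d - 1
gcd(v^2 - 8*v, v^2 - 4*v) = v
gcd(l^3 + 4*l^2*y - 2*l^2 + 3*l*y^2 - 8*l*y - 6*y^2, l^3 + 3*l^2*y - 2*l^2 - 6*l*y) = l^2 + 3*l*y - 2*l - 6*y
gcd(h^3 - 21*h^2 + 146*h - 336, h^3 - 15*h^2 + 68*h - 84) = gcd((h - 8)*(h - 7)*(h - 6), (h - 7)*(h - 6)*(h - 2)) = h^2 - 13*h + 42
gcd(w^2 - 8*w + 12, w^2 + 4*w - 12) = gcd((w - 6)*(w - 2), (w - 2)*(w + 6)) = w - 2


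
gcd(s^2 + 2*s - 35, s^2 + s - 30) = s - 5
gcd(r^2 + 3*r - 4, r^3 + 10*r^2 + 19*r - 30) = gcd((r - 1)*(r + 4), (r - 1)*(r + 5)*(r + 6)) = r - 1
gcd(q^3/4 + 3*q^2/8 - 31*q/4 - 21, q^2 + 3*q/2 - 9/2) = 1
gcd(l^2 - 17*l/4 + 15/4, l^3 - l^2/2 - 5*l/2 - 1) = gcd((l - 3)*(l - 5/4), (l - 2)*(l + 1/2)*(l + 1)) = 1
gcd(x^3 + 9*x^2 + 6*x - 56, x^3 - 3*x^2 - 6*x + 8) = 1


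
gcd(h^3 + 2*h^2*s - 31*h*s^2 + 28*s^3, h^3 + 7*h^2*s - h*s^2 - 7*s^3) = -h^2 - 6*h*s + 7*s^2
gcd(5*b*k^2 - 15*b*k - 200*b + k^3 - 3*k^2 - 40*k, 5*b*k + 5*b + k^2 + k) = 5*b + k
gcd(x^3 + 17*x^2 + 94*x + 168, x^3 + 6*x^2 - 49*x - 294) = x^2 + 13*x + 42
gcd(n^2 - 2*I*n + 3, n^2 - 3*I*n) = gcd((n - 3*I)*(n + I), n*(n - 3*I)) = n - 3*I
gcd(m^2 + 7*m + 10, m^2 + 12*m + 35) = m + 5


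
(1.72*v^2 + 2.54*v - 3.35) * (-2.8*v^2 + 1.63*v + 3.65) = -4.816*v^4 - 4.3084*v^3 + 19.7982*v^2 + 3.8105*v - 12.2275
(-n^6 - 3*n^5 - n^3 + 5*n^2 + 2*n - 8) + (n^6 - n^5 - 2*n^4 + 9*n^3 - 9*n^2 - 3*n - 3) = -4*n^5 - 2*n^4 + 8*n^3 - 4*n^2 - n - 11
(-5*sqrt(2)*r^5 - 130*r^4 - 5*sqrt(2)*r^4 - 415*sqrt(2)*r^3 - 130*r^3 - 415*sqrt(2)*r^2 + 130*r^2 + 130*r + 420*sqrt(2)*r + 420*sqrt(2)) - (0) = -5*sqrt(2)*r^5 - 130*r^4 - 5*sqrt(2)*r^4 - 415*sqrt(2)*r^3 - 130*r^3 - 415*sqrt(2)*r^2 + 130*r^2 + 130*r + 420*sqrt(2)*r + 420*sqrt(2)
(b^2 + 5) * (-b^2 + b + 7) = -b^4 + b^3 + 2*b^2 + 5*b + 35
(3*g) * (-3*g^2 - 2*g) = -9*g^3 - 6*g^2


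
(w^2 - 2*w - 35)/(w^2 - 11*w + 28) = (w + 5)/(w - 4)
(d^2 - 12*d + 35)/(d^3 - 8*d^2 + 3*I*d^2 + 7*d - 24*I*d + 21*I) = (d - 5)/(d^2 + d*(-1 + 3*I) - 3*I)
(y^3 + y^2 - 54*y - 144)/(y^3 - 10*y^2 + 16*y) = (y^2 + 9*y + 18)/(y*(y - 2))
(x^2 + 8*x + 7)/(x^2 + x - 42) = (x + 1)/(x - 6)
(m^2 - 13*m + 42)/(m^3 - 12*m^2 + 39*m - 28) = (m - 6)/(m^2 - 5*m + 4)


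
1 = 1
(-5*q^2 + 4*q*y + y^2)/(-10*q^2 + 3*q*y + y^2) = (-q + y)/(-2*q + y)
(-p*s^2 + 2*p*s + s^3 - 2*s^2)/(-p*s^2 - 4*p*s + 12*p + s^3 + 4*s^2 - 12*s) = s/(s + 6)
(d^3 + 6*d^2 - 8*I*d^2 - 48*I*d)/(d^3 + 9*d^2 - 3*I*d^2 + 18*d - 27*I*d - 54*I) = d*(d - 8*I)/(d^2 + 3*d*(1 - I) - 9*I)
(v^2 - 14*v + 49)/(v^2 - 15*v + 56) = (v - 7)/(v - 8)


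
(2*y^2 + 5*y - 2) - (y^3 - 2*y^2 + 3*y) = -y^3 + 4*y^2 + 2*y - 2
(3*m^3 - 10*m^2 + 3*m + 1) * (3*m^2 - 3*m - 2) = 9*m^5 - 39*m^4 + 33*m^3 + 14*m^2 - 9*m - 2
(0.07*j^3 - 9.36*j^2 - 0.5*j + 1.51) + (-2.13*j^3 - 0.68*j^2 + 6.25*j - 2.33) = -2.06*j^3 - 10.04*j^2 + 5.75*j - 0.82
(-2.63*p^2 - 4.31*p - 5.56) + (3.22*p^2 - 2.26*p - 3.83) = 0.59*p^2 - 6.57*p - 9.39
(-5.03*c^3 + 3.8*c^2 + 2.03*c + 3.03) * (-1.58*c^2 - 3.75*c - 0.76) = 7.9474*c^5 + 12.8585*c^4 - 13.6346*c^3 - 15.2879*c^2 - 12.9053*c - 2.3028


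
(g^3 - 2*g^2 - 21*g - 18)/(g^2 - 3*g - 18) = g + 1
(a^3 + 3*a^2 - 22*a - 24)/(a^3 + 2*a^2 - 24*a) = (a + 1)/a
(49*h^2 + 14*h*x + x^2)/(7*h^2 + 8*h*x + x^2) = (7*h + x)/(h + x)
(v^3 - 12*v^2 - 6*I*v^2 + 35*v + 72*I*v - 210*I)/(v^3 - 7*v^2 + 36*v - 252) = (v - 5)/(v + 6*I)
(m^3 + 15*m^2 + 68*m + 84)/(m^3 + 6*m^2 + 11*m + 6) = (m^2 + 13*m + 42)/(m^2 + 4*m + 3)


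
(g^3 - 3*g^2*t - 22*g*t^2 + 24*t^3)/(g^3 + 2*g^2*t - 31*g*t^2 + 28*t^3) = (-g^2 + 2*g*t + 24*t^2)/(-g^2 - 3*g*t + 28*t^2)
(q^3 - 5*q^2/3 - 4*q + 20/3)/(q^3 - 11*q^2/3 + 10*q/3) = (q + 2)/q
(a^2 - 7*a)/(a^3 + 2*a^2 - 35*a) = (a - 7)/(a^2 + 2*a - 35)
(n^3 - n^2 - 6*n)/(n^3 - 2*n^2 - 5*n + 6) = n/(n - 1)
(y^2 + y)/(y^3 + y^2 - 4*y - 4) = y/(y^2 - 4)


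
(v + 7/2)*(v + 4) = v^2 + 15*v/2 + 14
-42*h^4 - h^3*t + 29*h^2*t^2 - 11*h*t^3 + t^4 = (-7*h + t)*(-3*h + t)*(-2*h + t)*(h + t)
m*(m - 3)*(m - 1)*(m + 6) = m^4 + 2*m^3 - 21*m^2 + 18*m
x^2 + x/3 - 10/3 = (x - 5/3)*(x + 2)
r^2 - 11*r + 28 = (r - 7)*(r - 4)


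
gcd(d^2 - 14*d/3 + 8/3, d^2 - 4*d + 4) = 1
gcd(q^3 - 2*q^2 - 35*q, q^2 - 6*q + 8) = 1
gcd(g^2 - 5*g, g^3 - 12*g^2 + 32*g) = g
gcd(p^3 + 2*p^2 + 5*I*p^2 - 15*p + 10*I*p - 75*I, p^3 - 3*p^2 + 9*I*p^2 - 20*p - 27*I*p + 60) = p^2 + p*(-3 + 5*I) - 15*I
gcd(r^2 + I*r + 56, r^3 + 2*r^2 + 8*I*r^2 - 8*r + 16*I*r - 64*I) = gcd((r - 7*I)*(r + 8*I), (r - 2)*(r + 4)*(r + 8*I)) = r + 8*I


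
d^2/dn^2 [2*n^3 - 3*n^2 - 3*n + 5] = 12*n - 6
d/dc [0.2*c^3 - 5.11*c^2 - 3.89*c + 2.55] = 0.6*c^2 - 10.22*c - 3.89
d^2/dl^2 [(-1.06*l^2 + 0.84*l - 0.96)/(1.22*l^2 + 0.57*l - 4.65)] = (1.77635683940025e-15*l^4 + 3.97476*l^3 - 44.653464*l^2 + 24.586416*l - 52.902828)/(1.815848*l^6 + 2.545164*l^5 - 19.574046*l^4 - 19.216467*l^3 + 74.605995*l^2 + 36.974475*l - 100.544625)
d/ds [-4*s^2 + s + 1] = 1 - 8*s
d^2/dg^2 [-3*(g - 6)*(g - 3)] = -6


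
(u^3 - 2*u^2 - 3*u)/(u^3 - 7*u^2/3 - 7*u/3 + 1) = 3*u/(3*u - 1)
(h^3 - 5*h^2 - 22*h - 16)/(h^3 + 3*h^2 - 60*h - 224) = (h^2 + 3*h + 2)/(h^2 + 11*h + 28)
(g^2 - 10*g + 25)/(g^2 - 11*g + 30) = (g - 5)/(g - 6)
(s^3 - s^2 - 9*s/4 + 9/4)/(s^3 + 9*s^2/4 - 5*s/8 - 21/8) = 2*(2*s - 3)/(4*s + 7)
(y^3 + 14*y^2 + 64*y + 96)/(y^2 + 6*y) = y + 8 + 16/y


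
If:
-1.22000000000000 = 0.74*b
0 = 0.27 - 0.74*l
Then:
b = -1.65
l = 0.36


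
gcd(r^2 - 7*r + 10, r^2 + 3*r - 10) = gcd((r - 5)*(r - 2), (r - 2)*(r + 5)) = r - 2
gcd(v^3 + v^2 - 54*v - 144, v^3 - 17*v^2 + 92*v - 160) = v - 8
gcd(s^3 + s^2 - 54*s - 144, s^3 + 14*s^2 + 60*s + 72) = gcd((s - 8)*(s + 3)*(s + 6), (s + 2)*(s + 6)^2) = s + 6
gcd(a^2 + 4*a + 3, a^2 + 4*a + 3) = a^2 + 4*a + 3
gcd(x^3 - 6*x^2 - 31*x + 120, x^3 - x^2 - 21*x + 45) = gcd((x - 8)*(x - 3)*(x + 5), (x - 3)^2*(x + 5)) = x^2 + 2*x - 15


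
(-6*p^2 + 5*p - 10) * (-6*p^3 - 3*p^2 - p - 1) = 36*p^5 - 12*p^4 + 51*p^3 + 31*p^2 + 5*p + 10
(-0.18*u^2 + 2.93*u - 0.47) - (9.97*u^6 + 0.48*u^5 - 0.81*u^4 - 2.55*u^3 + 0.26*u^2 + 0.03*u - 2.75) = -9.97*u^6 - 0.48*u^5 + 0.81*u^4 + 2.55*u^3 - 0.44*u^2 + 2.9*u + 2.28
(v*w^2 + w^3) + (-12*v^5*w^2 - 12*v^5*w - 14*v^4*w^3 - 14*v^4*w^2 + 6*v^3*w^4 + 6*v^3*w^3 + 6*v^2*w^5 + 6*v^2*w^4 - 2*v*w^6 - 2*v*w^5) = -12*v^5*w^2 - 12*v^5*w - 14*v^4*w^3 - 14*v^4*w^2 + 6*v^3*w^4 + 6*v^3*w^3 + 6*v^2*w^5 + 6*v^2*w^4 - 2*v*w^6 - 2*v*w^5 + v*w^2 + w^3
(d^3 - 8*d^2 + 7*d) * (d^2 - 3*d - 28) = d^5 - 11*d^4 + 3*d^3 + 203*d^2 - 196*d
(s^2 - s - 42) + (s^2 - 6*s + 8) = 2*s^2 - 7*s - 34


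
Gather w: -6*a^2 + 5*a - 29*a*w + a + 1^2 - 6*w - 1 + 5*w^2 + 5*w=-6*a^2 + 6*a + 5*w^2 + w*(-29*a - 1)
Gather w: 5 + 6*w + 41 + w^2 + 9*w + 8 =w^2 + 15*w + 54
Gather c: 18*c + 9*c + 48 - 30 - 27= 27*c - 9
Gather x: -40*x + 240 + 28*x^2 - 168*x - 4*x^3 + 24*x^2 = -4*x^3 + 52*x^2 - 208*x + 240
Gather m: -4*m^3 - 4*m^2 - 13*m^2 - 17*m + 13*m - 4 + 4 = -4*m^3 - 17*m^2 - 4*m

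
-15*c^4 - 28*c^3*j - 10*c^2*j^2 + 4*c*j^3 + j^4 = (-3*c + j)*(c + j)^2*(5*c + j)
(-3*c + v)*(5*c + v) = -15*c^2 + 2*c*v + v^2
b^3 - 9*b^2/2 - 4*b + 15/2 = (b - 5)*(b - 1)*(b + 3/2)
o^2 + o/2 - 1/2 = (o - 1/2)*(o + 1)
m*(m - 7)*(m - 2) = m^3 - 9*m^2 + 14*m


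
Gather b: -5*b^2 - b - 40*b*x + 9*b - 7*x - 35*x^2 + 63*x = -5*b^2 + b*(8 - 40*x) - 35*x^2 + 56*x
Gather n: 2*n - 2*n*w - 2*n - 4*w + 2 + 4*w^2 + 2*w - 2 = -2*n*w + 4*w^2 - 2*w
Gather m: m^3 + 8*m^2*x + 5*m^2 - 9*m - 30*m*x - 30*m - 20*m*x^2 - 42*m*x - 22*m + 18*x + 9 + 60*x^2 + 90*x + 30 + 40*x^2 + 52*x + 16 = m^3 + m^2*(8*x + 5) + m*(-20*x^2 - 72*x - 61) + 100*x^2 + 160*x + 55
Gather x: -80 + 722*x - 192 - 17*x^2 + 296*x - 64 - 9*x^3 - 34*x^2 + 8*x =-9*x^3 - 51*x^2 + 1026*x - 336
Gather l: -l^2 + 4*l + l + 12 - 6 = -l^2 + 5*l + 6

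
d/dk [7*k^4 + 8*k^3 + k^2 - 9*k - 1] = 28*k^3 + 24*k^2 + 2*k - 9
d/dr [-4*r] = -4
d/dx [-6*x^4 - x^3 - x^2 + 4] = x*(-24*x^2 - 3*x - 2)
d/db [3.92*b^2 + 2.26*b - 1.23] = 7.84*b + 2.26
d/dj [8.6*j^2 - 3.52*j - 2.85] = 17.2*j - 3.52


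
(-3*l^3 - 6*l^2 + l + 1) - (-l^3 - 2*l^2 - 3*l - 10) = -2*l^3 - 4*l^2 + 4*l + 11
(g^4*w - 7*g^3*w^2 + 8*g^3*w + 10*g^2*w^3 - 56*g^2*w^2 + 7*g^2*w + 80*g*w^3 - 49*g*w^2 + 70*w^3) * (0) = 0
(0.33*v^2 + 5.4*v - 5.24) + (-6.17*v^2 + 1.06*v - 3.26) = -5.84*v^2 + 6.46*v - 8.5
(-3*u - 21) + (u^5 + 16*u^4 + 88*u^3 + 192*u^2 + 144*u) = u^5 + 16*u^4 + 88*u^3 + 192*u^2 + 141*u - 21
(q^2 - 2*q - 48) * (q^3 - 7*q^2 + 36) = q^5 - 9*q^4 - 34*q^3 + 372*q^2 - 72*q - 1728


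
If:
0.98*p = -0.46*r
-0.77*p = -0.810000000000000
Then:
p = 1.05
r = -2.24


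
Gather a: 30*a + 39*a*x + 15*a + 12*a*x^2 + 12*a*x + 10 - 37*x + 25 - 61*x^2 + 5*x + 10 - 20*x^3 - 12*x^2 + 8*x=a*(12*x^2 + 51*x + 45) - 20*x^3 - 73*x^2 - 24*x + 45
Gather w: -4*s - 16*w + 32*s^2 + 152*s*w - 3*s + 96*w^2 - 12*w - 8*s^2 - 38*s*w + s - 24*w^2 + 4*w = 24*s^2 - 6*s + 72*w^2 + w*(114*s - 24)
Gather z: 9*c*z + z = z*(9*c + 1)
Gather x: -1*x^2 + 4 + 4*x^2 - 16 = 3*x^2 - 12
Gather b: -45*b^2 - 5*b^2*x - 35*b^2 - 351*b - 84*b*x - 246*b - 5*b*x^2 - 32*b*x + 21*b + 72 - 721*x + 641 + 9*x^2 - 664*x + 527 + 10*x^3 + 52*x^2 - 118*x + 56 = b^2*(-5*x - 80) + b*(-5*x^2 - 116*x - 576) + 10*x^3 + 61*x^2 - 1503*x + 1296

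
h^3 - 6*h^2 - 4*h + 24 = (h - 6)*(h - 2)*(h + 2)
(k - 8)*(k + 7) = k^2 - k - 56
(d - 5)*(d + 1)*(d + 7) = d^3 + 3*d^2 - 33*d - 35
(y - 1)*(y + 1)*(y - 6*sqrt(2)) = y^3 - 6*sqrt(2)*y^2 - y + 6*sqrt(2)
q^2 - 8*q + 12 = (q - 6)*(q - 2)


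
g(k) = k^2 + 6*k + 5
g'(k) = 2*k + 6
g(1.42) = 15.54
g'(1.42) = 8.84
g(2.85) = 30.22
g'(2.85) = 11.70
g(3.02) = 32.24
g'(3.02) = 12.04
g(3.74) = 41.43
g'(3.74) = 13.48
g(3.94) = 44.16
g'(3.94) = 13.88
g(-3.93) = -3.14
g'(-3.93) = -1.86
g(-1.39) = -1.41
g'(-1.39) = 3.22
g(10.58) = 180.42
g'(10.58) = 27.16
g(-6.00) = 5.00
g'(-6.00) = -6.00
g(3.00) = 32.00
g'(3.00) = 12.00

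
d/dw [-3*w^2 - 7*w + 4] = -6*w - 7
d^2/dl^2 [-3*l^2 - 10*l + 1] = -6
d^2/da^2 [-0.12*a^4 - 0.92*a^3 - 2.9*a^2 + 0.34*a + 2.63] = -1.44*a^2 - 5.52*a - 5.8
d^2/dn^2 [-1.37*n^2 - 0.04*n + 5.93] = -2.74000000000000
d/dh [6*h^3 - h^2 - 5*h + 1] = 18*h^2 - 2*h - 5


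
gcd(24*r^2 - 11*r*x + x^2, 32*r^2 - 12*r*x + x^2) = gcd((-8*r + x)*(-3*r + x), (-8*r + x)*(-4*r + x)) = -8*r + x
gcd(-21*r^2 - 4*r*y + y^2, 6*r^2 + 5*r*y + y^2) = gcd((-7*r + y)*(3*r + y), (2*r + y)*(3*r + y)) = 3*r + y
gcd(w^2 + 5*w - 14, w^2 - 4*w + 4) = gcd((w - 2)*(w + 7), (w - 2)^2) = w - 2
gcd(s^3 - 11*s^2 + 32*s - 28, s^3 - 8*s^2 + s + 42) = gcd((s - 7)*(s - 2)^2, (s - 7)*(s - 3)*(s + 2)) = s - 7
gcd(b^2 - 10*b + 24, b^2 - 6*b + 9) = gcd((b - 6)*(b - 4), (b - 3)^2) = 1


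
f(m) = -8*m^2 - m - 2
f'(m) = -16*m - 1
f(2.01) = -36.33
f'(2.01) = -33.16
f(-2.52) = -50.28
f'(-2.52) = 39.32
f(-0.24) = -2.22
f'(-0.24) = 2.84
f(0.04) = -2.05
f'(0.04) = -1.64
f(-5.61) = -248.17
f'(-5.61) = 88.76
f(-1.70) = -23.42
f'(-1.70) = 26.20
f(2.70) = -63.02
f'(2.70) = -44.20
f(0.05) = -2.07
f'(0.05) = -1.80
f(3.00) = -77.00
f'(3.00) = -49.00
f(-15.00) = -1787.00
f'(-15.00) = 239.00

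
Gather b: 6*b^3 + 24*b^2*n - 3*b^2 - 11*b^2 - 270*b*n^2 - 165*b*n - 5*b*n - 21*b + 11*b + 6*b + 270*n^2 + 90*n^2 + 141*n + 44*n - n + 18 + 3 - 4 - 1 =6*b^3 + b^2*(24*n - 14) + b*(-270*n^2 - 170*n - 4) + 360*n^2 + 184*n + 16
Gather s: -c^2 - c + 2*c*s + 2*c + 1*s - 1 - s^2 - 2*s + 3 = -c^2 + c - s^2 + s*(2*c - 1) + 2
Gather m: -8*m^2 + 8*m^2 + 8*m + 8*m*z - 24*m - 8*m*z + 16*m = 0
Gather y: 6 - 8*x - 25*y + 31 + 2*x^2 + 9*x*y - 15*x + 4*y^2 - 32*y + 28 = 2*x^2 - 23*x + 4*y^2 + y*(9*x - 57) + 65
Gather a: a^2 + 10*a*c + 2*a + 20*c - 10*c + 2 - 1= a^2 + a*(10*c + 2) + 10*c + 1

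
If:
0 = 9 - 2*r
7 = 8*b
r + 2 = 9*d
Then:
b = 7/8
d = 13/18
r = 9/2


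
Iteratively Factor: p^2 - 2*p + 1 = (p - 1)*(p - 1)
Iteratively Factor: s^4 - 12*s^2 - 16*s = (s + 2)*(s^3 - 2*s^2 - 8*s) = s*(s + 2)*(s^2 - 2*s - 8) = s*(s - 4)*(s + 2)*(s + 2)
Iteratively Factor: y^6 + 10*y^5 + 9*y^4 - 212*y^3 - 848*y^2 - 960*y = (y - 5)*(y^5 + 15*y^4 + 84*y^3 + 208*y^2 + 192*y) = (y - 5)*(y + 4)*(y^4 + 11*y^3 + 40*y^2 + 48*y) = (y - 5)*(y + 3)*(y + 4)*(y^3 + 8*y^2 + 16*y) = (y - 5)*(y + 3)*(y + 4)^2*(y^2 + 4*y) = y*(y - 5)*(y + 3)*(y + 4)^2*(y + 4)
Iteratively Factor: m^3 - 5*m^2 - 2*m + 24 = (m - 4)*(m^2 - m - 6) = (m - 4)*(m - 3)*(m + 2)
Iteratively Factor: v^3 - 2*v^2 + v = (v - 1)*(v^2 - v) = (v - 1)^2*(v)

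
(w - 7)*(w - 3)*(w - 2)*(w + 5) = w^4 - 7*w^3 - 19*w^2 + 163*w - 210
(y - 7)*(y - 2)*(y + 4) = y^3 - 5*y^2 - 22*y + 56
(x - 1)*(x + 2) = x^2 + x - 2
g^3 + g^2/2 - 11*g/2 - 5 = (g - 5/2)*(g + 1)*(g + 2)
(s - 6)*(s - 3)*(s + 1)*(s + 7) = s^4 - s^3 - 47*s^2 + 81*s + 126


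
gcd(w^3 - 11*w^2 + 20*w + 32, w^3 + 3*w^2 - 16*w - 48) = w - 4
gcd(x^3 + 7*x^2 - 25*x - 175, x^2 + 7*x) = x + 7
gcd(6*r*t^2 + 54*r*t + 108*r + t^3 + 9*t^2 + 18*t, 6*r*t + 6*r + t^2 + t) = 6*r + t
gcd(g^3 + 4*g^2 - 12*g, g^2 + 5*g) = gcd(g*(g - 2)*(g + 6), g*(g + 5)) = g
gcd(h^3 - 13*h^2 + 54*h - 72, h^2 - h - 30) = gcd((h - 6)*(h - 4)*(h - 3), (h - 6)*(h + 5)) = h - 6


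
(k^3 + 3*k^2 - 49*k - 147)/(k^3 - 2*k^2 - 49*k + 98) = (k + 3)/(k - 2)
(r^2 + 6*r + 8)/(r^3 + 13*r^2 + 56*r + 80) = (r + 2)/(r^2 + 9*r + 20)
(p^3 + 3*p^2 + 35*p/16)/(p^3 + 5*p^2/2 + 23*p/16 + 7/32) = 2*p*(4*p + 5)/(8*p^2 + 6*p + 1)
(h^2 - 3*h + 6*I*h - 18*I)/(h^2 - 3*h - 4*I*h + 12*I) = (h + 6*I)/(h - 4*I)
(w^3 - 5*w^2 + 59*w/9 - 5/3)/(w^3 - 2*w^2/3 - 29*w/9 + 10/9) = (3*w^2 - 14*w + 15)/(3*w^2 - w - 10)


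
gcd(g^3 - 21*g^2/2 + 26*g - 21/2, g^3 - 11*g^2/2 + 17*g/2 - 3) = g^2 - 7*g/2 + 3/2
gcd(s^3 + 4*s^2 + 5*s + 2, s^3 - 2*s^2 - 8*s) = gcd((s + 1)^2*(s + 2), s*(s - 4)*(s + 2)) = s + 2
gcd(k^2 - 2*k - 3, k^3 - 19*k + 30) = k - 3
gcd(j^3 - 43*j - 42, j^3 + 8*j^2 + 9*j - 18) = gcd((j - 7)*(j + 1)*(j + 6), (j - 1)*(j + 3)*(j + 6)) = j + 6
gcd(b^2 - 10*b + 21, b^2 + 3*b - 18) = b - 3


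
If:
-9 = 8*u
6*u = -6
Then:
No Solution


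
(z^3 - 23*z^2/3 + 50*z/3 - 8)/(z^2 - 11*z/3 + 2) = z - 4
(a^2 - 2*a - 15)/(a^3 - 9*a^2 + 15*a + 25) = (a + 3)/(a^2 - 4*a - 5)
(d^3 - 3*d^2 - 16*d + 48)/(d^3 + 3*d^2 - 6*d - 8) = (d^2 - 7*d + 12)/(d^2 - d - 2)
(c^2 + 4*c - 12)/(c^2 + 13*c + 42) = (c - 2)/(c + 7)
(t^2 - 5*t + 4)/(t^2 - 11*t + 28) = (t - 1)/(t - 7)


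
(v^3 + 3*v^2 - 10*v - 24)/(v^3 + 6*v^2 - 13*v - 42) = (v + 4)/(v + 7)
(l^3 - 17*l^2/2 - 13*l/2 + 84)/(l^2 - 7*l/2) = l - 5 - 24/l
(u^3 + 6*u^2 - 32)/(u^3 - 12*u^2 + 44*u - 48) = (u^2 + 8*u + 16)/(u^2 - 10*u + 24)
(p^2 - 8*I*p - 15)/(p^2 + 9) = (p - 5*I)/(p + 3*I)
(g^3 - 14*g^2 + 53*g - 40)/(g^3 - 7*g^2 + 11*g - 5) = (g - 8)/(g - 1)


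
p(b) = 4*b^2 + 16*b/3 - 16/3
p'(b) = 8*b + 16/3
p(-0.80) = -7.04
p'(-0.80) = -1.07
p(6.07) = 174.42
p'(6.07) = 53.89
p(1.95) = 20.28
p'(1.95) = 20.93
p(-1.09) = -6.39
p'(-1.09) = -3.39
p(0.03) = -5.17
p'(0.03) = 5.57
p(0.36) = -2.89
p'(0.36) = 8.21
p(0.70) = 0.36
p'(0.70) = 10.93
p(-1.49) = -4.40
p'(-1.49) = -6.59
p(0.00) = -5.33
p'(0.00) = 5.33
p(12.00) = 634.67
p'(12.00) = 101.33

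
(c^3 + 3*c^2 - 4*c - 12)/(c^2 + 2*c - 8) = (c^2 + 5*c + 6)/(c + 4)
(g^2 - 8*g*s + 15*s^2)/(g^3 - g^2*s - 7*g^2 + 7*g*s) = (g^2 - 8*g*s + 15*s^2)/(g*(g^2 - g*s - 7*g + 7*s))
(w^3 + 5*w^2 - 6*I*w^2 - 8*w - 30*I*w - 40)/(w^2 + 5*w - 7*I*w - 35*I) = (w^2 - 6*I*w - 8)/(w - 7*I)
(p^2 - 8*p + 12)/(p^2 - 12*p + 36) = (p - 2)/(p - 6)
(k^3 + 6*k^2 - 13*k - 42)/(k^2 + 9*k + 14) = k - 3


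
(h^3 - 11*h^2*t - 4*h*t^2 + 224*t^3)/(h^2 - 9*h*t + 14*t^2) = (-h^2 + 4*h*t + 32*t^2)/(-h + 2*t)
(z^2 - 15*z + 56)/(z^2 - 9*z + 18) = (z^2 - 15*z + 56)/(z^2 - 9*z + 18)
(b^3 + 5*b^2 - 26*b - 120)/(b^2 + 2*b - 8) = (b^2 + b - 30)/(b - 2)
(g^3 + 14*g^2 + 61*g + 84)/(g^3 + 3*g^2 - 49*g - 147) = (g + 4)/(g - 7)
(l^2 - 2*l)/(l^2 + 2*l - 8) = l/(l + 4)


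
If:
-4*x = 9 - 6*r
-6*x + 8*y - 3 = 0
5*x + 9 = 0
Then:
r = 3/10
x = -9/5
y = -39/40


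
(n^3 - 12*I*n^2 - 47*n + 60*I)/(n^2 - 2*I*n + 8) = (n^2 - 8*I*n - 15)/(n + 2*I)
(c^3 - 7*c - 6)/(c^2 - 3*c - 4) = (c^2 - c - 6)/(c - 4)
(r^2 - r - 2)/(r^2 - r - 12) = (-r^2 + r + 2)/(-r^2 + r + 12)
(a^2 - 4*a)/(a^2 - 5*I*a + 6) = a*(a - 4)/(a^2 - 5*I*a + 6)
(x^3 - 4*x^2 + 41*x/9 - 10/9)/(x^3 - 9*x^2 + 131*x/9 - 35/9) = (x - 2)/(x - 7)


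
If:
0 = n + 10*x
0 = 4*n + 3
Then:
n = -3/4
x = 3/40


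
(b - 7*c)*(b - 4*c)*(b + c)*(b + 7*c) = b^4 - 3*b^3*c - 53*b^2*c^2 + 147*b*c^3 + 196*c^4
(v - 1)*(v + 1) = v^2 - 1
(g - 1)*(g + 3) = g^2 + 2*g - 3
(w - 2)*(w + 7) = w^2 + 5*w - 14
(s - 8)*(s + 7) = s^2 - s - 56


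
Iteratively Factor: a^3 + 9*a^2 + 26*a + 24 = (a + 3)*(a^2 + 6*a + 8) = (a + 3)*(a + 4)*(a + 2)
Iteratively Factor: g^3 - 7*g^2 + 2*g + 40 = (g - 5)*(g^2 - 2*g - 8) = (g - 5)*(g - 4)*(g + 2)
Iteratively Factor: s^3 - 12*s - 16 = (s + 2)*(s^2 - 2*s - 8) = (s + 2)^2*(s - 4)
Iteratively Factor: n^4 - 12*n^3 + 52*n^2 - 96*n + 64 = (n - 2)*(n^3 - 10*n^2 + 32*n - 32) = (n - 4)*(n - 2)*(n^2 - 6*n + 8) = (n - 4)*(n - 2)^2*(n - 4)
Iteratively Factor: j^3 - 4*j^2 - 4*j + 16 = (j + 2)*(j^2 - 6*j + 8) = (j - 2)*(j + 2)*(j - 4)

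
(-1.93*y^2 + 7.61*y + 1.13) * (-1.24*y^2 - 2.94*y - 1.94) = 2.3932*y^4 - 3.7622*y^3 - 20.0304*y^2 - 18.0856*y - 2.1922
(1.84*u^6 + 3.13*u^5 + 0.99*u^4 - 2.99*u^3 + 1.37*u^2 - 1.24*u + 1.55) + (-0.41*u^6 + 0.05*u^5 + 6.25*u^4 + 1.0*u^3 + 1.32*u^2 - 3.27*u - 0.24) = 1.43*u^6 + 3.18*u^5 + 7.24*u^4 - 1.99*u^3 + 2.69*u^2 - 4.51*u + 1.31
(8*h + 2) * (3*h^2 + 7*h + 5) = 24*h^3 + 62*h^2 + 54*h + 10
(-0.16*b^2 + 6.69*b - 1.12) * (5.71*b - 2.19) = -0.9136*b^3 + 38.5503*b^2 - 21.0463*b + 2.4528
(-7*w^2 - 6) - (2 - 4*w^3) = 4*w^3 - 7*w^2 - 8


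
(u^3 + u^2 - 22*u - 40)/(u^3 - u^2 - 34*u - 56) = (u - 5)/(u - 7)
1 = 1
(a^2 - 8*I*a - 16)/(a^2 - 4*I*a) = (a - 4*I)/a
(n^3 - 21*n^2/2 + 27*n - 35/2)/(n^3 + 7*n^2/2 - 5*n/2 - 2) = (2*n^2 - 19*n + 35)/(2*n^2 + 9*n + 4)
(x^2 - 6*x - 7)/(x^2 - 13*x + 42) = (x + 1)/(x - 6)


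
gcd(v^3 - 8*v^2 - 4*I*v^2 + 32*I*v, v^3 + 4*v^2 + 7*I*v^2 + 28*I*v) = v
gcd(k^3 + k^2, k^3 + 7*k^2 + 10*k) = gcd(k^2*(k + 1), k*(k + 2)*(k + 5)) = k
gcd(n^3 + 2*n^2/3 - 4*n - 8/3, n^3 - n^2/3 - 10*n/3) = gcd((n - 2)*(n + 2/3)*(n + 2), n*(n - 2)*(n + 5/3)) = n - 2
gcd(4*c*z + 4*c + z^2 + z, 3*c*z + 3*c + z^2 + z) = z + 1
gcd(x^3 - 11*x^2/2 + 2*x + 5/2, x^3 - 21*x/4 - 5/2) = x + 1/2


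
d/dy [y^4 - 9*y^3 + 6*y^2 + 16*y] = 4*y^3 - 27*y^2 + 12*y + 16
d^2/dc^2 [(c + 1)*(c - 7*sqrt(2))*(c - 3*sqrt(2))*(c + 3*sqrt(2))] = 12*c^2 - 42*sqrt(2)*c + 6*c - 36 - 14*sqrt(2)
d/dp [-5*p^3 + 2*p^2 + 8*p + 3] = -15*p^2 + 4*p + 8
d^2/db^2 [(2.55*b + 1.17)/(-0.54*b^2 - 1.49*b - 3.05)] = (-(1.08*b + 1.49)*(2.16*b + 2.98)*(2.55*b + 1.17) + (8.262*b + 8.8626)*(0.54*b^2 + 1.49*b + 3.05))/(0.54*b^2 + 1.49*b + 3.05)^3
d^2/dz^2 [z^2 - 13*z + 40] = 2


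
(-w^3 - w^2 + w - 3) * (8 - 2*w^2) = 2*w^5 + 2*w^4 - 10*w^3 - 2*w^2 + 8*w - 24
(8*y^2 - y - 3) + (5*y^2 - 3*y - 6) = 13*y^2 - 4*y - 9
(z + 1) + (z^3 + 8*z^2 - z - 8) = z^3 + 8*z^2 - 7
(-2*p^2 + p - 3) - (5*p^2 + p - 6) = 3 - 7*p^2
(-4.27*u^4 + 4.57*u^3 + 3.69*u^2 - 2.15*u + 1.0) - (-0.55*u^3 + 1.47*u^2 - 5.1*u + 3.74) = -4.27*u^4 + 5.12*u^3 + 2.22*u^2 + 2.95*u - 2.74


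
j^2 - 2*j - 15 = (j - 5)*(j + 3)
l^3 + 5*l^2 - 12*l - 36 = (l - 3)*(l + 2)*(l + 6)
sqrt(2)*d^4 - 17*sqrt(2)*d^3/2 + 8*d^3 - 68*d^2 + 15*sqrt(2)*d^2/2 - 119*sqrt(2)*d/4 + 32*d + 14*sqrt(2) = (d - 8)*(d - 1/2)*(d + 7*sqrt(2)/2)*(sqrt(2)*d + 1)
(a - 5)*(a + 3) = a^2 - 2*a - 15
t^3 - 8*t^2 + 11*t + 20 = (t - 5)*(t - 4)*(t + 1)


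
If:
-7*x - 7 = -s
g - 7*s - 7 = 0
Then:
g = 49*x + 56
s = 7*x + 7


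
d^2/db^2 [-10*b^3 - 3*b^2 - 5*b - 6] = -60*b - 6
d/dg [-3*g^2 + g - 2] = 1 - 6*g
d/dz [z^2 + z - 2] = 2*z + 1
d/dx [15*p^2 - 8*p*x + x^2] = -8*p + 2*x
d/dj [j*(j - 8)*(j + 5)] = 3*j^2 - 6*j - 40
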